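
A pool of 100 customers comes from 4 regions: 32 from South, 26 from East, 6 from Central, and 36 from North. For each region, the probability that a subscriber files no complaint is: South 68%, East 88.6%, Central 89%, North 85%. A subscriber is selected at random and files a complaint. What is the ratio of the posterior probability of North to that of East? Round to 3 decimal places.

1.822

Taking complements, P(complaint | each) = South 0.32, East 0.114, Central 0.11, North 0.15.
By Bayes' rule, posterior ∝ prior × likelihood:
  South: 0.32 × 0.32 = 0.1024
  East: 0.26 × 0.114 = 0.02964
  Central: 0.06 × 0.11 = 0.0066
  North: 0.36 × 0.15 = 0.054
Total = 0.19264.
The ratio is 0.054 / 0.02964 (the normalizer cancels) = 1.822.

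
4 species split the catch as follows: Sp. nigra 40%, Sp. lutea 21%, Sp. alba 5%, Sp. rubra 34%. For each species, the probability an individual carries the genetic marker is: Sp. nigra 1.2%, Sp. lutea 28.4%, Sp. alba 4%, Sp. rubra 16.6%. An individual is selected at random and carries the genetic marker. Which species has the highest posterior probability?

Sp. lutea

Compute prior × likelihood for every hypothesis:
  Sp. nigra: 0.4 × 0.012 = 0.0048
  Sp. lutea: 0.21 × 0.284 = 0.05964
  Sp. alba: 0.05 × 0.04 = 0.002
  Sp. rubra: 0.34 × 0.166 = 0.05644
Total = 0.12288.
Largest term belongs to Sp. lutea, so Sp. lutea is most probable.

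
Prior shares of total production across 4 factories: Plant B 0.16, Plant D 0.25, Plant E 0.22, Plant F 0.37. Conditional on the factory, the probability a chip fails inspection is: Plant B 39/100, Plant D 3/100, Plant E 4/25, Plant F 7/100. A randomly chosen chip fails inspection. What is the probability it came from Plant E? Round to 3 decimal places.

0.269

Compute prior × likelihood for every hypothesis:
  Plant B: 0.16 × 0.39 = 0.0624
  Plant D: 0.25 × 0.03 = 0.0075
  Plant E: 0.22 × 0.16 = 0.0352
  Plant F: 0.37 × 0.07 = 0.0259
Sum = 0.131.
P(Plant E | evidence) = 0.0352 / 0.131 ≈ 0.269.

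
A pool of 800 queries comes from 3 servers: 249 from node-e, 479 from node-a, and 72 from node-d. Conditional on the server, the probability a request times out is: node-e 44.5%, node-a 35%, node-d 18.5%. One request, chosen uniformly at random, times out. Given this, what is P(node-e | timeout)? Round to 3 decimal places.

Compute prior × likelihood for every hypothesis:
  node-e: 0.31125 × 0.445 = 0.13850625
  node-a: 0.59875 × 0.35 = 0.2095625
  node-d: 0.09 × 0.185 = 0.01665
Total = 0.36471875.
P(node-e | evidence) = 0.13850625 / 0.36471875 ≈ 0.380.

0.380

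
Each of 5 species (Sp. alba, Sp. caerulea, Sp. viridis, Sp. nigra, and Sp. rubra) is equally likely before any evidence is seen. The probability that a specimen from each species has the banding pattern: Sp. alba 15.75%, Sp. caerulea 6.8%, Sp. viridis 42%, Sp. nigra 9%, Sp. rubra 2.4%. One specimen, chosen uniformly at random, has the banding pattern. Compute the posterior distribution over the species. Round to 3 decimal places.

With a uniform prior (1/5 each), posterior ∝ likelihood:
  Sp. alba: 0.1575
  Sp. caerulea: 0.068
  Sp. viridis: 0.42
  Sp. nigra: 0.09
  Sp. rubra: 0.024
Total = 0.7595.
P(Sp. alba | banded) = 0.1575/0.7595 ≈ 0.207
P(Sp. caerulea | banded) = 0.068/0.7595 ≈ 0.090
P(Sp. viridis | banded) = 0.42/0.7595 ≈ 0.553
P(Sp. nigra | banded) = 0.09/0.7595 ≈ 0.118
P(Sp. rubra | banded) = 0.024/0.7595 ≈ 0.032

Sp. alba 0.207, Sp. caerulea 0.090, Sp. viridis 0.553, Sp. nigra 0.118, Sp. rubra 0.032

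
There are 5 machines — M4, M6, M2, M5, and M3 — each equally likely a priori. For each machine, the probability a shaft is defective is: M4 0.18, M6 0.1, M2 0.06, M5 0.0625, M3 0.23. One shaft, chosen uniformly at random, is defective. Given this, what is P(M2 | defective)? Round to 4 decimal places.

0.0949

Since the prior is uniform, the posterior is proportional to the likelihood:
  M4: 0.18
  M6: 0.1
  M2: 0.06
  M5: 0.0625
  M3: 0.23
Normalizing constant = 0.6325.
P(M2 | evidence) = 0.06 / 0.6325 ≈ 0.0949.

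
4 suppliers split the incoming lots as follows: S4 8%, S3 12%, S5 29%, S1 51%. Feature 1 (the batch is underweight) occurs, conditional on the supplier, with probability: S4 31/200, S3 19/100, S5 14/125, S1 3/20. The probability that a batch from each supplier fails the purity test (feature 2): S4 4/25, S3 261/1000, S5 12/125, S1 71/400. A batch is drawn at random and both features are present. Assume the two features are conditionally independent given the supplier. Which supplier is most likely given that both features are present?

By Bayes' rule, posterior ∝ prior × likelihood:
  S4: 0.08 × 0.155 × 0.16 = 0.001984
  S3: 0.12 × 0.19 × 0.261 = 0.0059508
  S5: 0.29 × 0.112 × 0.096 = 0.00311808
  S1: 0.51 × 0.15 × 0.1775 = 0.01357875
Normalizing constant = 0.02463163.
Largest term belongs to S1, so S1 is most probable.

S1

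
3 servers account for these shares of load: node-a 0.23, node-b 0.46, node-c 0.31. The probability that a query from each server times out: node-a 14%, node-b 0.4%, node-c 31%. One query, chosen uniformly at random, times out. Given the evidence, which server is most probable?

Compute prior × likelihood for every hypothesis:
  node-a: 0.23 × 0.14 = 0.0322
  node-b: 0.46 × 0.004 = 0.00184
  node-c: 0.31 × 0.31 = 0.0961
Total = 0.13014.
Largest term belongs to node-c, so node-c is most probable.

node-c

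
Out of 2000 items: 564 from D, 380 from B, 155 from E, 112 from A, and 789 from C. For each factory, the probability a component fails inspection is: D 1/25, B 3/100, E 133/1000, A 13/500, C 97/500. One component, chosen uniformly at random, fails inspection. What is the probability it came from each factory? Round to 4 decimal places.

Unnormalized posteriors (prior × likelihood):
  D: 0.282 × 0.04 = 0.01128
  B: 0.19 × 0.03 = 0.0057
  E: 0.0775 × 0.133 = 0.0103075
  A: 0.056 × 0.026 = 0.001456
  C: 0.3945 × 0.194 = 0.076533
Total = 0.1052765.
P(D | nonconforming) = 0.01128/0.1052765 ≈ 0.1071
P(B | nonconforming) = 0.0057/0.1052765 ≈ 0.0541
P(E | nonconforming) = 0.0103075/0.1052765 ≈ 0.0979
P(A | nonconforming) = 0.001456/0.1052765 ≈ 0.0138
P(C | nonconforming) = 0.076533/0.1052765 ≈ 0.7270
(Check: 0.1071+0.0541+0.0979+0.0138+0.7270 = 0.9999.)

D 0.1071, B 0.0541, E 0.0979, A 0.0138, C 0.7270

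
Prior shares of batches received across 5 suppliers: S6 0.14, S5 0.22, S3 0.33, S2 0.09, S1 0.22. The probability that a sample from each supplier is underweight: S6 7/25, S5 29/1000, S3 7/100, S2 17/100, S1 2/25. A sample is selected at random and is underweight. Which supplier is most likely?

S6

By Bayes' rule, posterior ∝ prior × likelihood:
  S6: 0.14 × 0.28 = 0.0392
  S5: 0.22 × 0.029 = 0.00638
  S3: 0.33 × 0.07 = 0.0231
  S2: 0.09 × 0.17 = 0.0153
  S1: 0.22 × 0.08 = 0.0176
Sum = 0.10158.
Largest term belongs to S6, so S6 is most probable.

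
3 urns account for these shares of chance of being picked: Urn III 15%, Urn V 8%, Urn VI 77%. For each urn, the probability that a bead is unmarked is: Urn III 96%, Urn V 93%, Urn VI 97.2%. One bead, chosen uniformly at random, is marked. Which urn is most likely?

Urn VI

Taking complements, P(marked | each) = Urn III 0.04, Urn V 0.07, Urn VI 0.028.
Unnormalized posteriors (prior × likelihood):
  Urn III: 0.15 × 0.04 = 0.006
  Urn V: 0.08 × 0.07 = 0.0056
  Urn VI: 0.77 × 0.028 = 0.02156
Total = 0.03316.
Largest term belongs to Urn VI, so Urn VI is most probable.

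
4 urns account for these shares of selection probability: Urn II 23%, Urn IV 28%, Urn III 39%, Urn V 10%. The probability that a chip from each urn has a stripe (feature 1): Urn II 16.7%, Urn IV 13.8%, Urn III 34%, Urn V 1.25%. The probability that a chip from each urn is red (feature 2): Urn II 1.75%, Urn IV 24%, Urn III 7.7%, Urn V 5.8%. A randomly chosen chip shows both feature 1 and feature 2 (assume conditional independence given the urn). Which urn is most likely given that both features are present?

Urn III

Unnormalized posteriors (prior × likelihood):
  Urn II: 0.23 × 0.167 × 0.0175 = 0.000672175
  Urn IV: 0.28 × 0.138 × 0.24 = 0.0092736
  Urn III: 0.39 × 0.34 × 0.077 = 0.0102102
  Urn V: 0.1 × 0.0125 × 0.058 = 0.0000725
Total = 0.020228475.
Largest term belongs to Urn III, so Urn III is most probable.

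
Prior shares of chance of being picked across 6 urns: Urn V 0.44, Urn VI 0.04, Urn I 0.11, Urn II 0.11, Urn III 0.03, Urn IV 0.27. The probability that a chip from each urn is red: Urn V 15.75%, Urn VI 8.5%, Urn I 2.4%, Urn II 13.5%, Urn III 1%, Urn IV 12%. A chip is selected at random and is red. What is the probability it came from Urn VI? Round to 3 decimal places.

Unnormalized posteriors (prior × likelihood):
  Urn V: 0.44 × 0.1575 = 0.0693
  Urn VI: 0.04 × 0.085 = 0.0034
  Urn I: 0.11 × 0.024 = 0.00264
  Urn II: 0.11 × 0.135 = 0.01485
  Urn III: 0.03 × 0.01 = 0.0003
  Urn IV: 0.27 × 0.12 = 0.0324
Normalizing constant = 0.12289.
P(Urn VI | evidence) = 0.0034 / 0.12289 ≈ 0.028.

0.028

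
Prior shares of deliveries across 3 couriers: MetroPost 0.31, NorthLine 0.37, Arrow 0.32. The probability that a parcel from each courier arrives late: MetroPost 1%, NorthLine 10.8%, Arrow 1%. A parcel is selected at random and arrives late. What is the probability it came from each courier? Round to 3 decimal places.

Prior × likelihood for each hypothesis:
  MetroPost: 0.31 × 0.01 = 0.0031
  NorthLine: 0.37 × 0.108 = 0.03996
  Arrow: 0.32 × 0.01 = 0.0032
Normalizing constant = 0.04626.
P(MetroPost | late) = 0.0031/0.04626 ≈ 0.067
P(NorthLine | late) = 0.03996/0.04626 ≈ 0.864
P(Arrow | late) = 0.0032/0.04626 ≈ 0.069

MetroPost 0.067, NorthLine 0.864, Arrow 0.069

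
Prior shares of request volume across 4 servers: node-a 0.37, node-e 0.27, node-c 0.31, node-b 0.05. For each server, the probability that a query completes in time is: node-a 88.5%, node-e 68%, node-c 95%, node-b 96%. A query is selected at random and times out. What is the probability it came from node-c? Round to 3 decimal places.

0.106

Taking complements, P(timeout | each) = node-a 0.115, node-e 0.32, node-c 0.05, node-b 0.04.
Unnormalized posteriors (prior × likelihood):
  node-a: 0.37 × 0.115 = 0.04255
  node-e: 0.27 × 0.32 = 0.0864
  node-c: 0.31 × 0.05 = 0.0155
  node-b: 0.05 × 0.04 = 0.002
Total = 0.14645.
P(node-c | evidence) = 0.0155 / 0.14645 ≈ 0.106.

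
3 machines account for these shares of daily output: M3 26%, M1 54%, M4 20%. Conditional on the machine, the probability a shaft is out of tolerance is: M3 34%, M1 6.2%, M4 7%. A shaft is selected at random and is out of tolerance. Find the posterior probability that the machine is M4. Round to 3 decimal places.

By Bayes' rule, posterior ∝ prior × likelihood:
  M3: 0.26 × 0.34 = 0.0884
  M1: 0.54 × 0.062 = 0.03348
  M4: 0.2 × 0.07 = 0.014
Total = 0.13588.
P(M4 | evidence) = 0.014 / 0.13588 ≈ 0.103.

0.103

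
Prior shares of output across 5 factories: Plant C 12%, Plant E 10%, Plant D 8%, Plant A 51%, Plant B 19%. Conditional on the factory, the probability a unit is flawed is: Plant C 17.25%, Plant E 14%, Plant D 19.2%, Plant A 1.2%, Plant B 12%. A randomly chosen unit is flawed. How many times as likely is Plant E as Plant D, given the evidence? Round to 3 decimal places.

Prior × likelihood for each hypothesis:
  Plant C: 0.12 × 0.1725 = 0.0207
  Plant E: 0.1 × 0.14 = 0.014
  Plant D: 0.08 × 0.192 = 0.01536
  Plant A: 0.51 × 0.012 = 0.00612
  Plant B: 0.19 × 0.12 = 0.0228
Normalizing constant = 0.07898.
The ratio is 0.014 / 0.01536 (the normalizer cancels) = 0.911.

0.911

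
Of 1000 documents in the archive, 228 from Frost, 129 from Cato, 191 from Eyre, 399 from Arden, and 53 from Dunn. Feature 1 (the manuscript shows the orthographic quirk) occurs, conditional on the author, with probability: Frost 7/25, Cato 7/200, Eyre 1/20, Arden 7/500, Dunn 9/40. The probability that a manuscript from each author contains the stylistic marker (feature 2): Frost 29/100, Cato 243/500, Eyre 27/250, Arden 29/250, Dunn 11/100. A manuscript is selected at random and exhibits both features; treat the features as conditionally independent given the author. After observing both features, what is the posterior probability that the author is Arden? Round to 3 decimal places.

Prior × likelihood for each hypothesis:
  Frost: 0.228 × 0.28 × 0.29 = 0.0185136
  Cato: 0.129 × 0.035 × 0.486 = 0.00219429
  Eyre: 0.191 × 0.05 × 0.108 = 0.0010314
  Arden: 0.399 × 0.014 × 0.116 = 0.000647976
  Dunn: 0.053 × 0.225 × 0.11 = 0.00131175
Normalizing constant = 0.023699016.
P(Arden | evidence) = 0.000647976 / 0.023699016 ≈ 0.027.

0.027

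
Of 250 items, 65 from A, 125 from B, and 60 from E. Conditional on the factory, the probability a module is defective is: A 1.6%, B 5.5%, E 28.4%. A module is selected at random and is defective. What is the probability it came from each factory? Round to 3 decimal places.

A 0.042, B 0.275, E 0.683

Prior × likelihood for each hypothesis:
  A: 0.26 × 0.016 = 0.00416
  B: 0.5 × 0.055 = 0.0275
  E: 0.24 × 0.284 = 0.06816
Total = 0.09982.
P(A | defective) = 0.00416/0.09982 ≈ 0.042
P(B | defective) = 0.0275/0.09982 ≈ 0.275
P(E | defective) = 0.06816/0.09982 ≈ 0.683
(Check: 0.042+0.275+0.683 = 1.000.)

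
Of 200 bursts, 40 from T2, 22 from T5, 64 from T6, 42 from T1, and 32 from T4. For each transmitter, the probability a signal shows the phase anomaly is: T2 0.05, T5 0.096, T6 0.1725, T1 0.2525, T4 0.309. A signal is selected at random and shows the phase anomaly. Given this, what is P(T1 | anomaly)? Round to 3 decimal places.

0.298

Compute prior × likelihood for every hypothesis:
  T2: 0.2 × 0.05 = 0.01
  T5: 0.11 × 0.096 = 0.01056
  T6: 0.32 × 0.1725 = 0.0552
  T1: 0.21 × 0.2525 = 0.053025
  T4: 0.16 × 0.309 = 0.04944
Normalizing constant = 0.178225.
P(T1 | evidence) = 0.053025 / 0.178225 ≈ 0.298.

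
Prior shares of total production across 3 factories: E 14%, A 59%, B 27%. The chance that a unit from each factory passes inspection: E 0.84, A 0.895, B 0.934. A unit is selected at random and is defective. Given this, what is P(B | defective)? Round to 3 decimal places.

Taking complements, P(defective | each) = E 0.16, A 0.105, B 0.066.
Prior × likelihood for each hypothesis:
  E: 0.14 × 0.16 = 0.0224
  A: 0.59 × 0.105 = 0.06195
  B: 0.27 × 0.066 = 0.01782
Sum = 0.10217.
P(B | evidence) = 0.01782 / 0.10217 ≈ 0.174.

0.174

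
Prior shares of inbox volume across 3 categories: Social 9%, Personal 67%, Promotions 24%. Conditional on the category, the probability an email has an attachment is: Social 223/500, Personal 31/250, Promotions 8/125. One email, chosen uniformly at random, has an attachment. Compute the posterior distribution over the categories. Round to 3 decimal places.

By Bayes' rule, posterior ∝ prior × likelihood:
  Social: 0.09 × 0.446 = 0.04014
  Personal: 0.67 × 0.124 = 0.08308
  Promotions: 0.24 × 0.064 = 0.01536
Normalizing constant = 0.13858.
P(Social | attachment) = 0.04014/0.13858 ≈ 0.290
P(Personal | attachment) = 0.08308/0.13858 ≈ 0.600
P(Promotions | attachment) = 0.01536/0.13858 ≈ 0.111

Social 0.290, Personal 0.600, Promotions 0.111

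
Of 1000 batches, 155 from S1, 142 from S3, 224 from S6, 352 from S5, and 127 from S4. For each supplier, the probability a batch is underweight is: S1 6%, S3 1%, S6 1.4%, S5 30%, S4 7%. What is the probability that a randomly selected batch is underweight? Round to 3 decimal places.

0.128

Prior × likelihood for each hypothesis:
  S1: 0.155 × 0.06 = 0.0093
  S3: 0.142 × 0.01 = 0.00142
  S6: 0.224 × 0.014 = 0.003136
  S5: 0.352 × 0.3 = 0.1056
  S4: 0.127 × 0.07 = 0.00889
P(underweight) = 0.0093 + 0.00142 + 0.003136 + 0.1056 + 0.00889 = 0.128346 → 0.128.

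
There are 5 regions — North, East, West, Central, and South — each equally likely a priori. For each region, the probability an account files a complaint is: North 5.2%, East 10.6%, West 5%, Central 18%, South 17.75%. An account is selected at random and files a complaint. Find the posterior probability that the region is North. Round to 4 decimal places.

Since the prior is uniform, the posterior is proportional to the likelihood:
  North: 0.052
  East: 0.106
  West: 0.05
  Central: 0.18
  South: 0.1775
Normalizing constant = 0.5655.
P(North | evidence) = 0.052 / 0.5655 ≈ 0.0920.

0.0920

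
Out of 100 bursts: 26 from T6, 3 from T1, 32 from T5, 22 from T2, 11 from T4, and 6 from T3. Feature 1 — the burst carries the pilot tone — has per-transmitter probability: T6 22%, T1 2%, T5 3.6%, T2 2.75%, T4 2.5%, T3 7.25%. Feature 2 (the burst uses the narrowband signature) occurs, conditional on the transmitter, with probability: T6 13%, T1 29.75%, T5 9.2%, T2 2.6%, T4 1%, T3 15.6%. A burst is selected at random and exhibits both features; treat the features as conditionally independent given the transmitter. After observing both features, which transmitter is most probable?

By Bayes' rule, posterior ∝ prior × likelihood:
  T6: 0.26 × 0.22 × 0.13 = 0.007436
  T1: 0.03 × 0.02 × 0.2975 = 0.0001785
  T5: 0.32 × 0.036 × 0.092 = 0.00105984
  T2: 0.22 × 0.0275 × 0.026 = 0.0001573
  T4: 0.11 × 0.025 × 0.01 = 0.0000275
  T3: 0.06 × 0.0725 × 0.156 = 0.0006786
Total = 0.00953774.
Largest term belongs to T6, so T6 is most probable.

T6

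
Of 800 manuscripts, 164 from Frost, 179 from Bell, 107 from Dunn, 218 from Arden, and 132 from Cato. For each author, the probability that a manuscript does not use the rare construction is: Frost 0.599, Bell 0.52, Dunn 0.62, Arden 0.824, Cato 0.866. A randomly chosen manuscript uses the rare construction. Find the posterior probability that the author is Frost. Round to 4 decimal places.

Taking complements, P(rare-form | each) = Frost 0.401, Bell 0.48, Dunn 0.38, Arden 0.176, Cato 0.134.
Compute prior × likelihood for every hypothesis:
  Frost: 0.205 × 0.401 = 0.082205
  Bell: 0.22375 × 0.48 = 0.1074
  Dunn: 0.13375 × 0.38 = 0.050825
  Arden: 0.2725 × 0.176 = 0.04796
  Cato: 0.165 × 0.134 = 0.02211
Normalizing constant = 0.3105.
P(Frost | evidence) = 0.082205 / 0.3105 ≈ 0.2648.

0.2648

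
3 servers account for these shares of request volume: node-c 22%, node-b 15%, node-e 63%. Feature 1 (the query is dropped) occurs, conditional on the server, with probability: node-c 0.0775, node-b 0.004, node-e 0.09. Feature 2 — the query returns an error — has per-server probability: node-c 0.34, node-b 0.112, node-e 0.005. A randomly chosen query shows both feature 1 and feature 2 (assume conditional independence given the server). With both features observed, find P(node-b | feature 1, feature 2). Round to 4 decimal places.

Unnormalized posteriors (prior × likelihood):
  node-c: 0.22 × 0.0775 × 0.34 = 0.005797
  node-b: 0.15 × 0.004 × 0.112 = 0.0000672
  node-e: 0.63 × 0.09 × 0.005 = 0.0002835
Normalizing constant = 0.0061477.
P(node-b | evidence) = 0.0000672 / 0.0061477 ≈ 0.0109.

0.0109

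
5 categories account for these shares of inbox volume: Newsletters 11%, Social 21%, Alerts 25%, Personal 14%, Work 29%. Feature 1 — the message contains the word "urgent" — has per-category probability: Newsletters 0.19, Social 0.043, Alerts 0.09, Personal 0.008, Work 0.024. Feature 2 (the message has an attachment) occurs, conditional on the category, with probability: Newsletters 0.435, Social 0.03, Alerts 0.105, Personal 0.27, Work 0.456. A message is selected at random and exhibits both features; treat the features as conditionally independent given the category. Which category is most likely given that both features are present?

By Bayes' rule, posterior ∝ prior × likelihood:
  Newsletters: 0.11 × 0.19 × 0.435 = 0.0090915
  Social: 0.21 × 0.043 × 0.03 = 0.0002709
  Alerts: 0.25 × 0.09 × 0.105 = 0.0023625
  Personal: 0.14 × 0.008 × 0.27 = 0.0003024
  Work: 0.29 × 0.024 × 0.456 = 0.00317376
Normalizing constant = 0.01520106.
Largest term belongs to Newsletters, so Newsletters is most probable.

Newsletters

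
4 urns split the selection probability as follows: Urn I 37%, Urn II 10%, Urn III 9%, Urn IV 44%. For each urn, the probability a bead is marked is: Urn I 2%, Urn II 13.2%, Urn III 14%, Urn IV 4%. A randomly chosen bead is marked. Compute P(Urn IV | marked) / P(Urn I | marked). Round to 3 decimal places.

Unnormalized posteriors (prior × likelihood):
  Urn I: 0.37 × 0.02 = 0.0074
  Urn II: 0.1 × 0.132 = 0.0132
  Urn III: 0.09 × 0.14 = 0.0126
  Urn IV: 0.44 × 0.04 = 0.0176
Total = 0.0508.
The ratio is 0.0176 / 0.0074 (the normalizer cancels) = 2.378.

2.378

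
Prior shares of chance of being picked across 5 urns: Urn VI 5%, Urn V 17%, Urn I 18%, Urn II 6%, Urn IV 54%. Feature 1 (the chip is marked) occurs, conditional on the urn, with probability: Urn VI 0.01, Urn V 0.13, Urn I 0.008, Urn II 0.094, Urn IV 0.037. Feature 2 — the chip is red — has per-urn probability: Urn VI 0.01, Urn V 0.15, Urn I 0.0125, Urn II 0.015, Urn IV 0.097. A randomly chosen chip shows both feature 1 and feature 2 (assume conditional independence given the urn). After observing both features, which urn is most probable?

Urn V

Prior × likelihood for each hypothesis:
  Urn VI: 0.05 × 0.01 × 0.01 = 0.000005
  Urn V: 0.17 × 0.13 × 0.15 = 0.003315
  Urn I: 0.18 × 0.008 × 0.0125 = 0.000018
  Urn II: 0.06 × 0.094 × 0.015 = 0.0000846
  Urn IV: 0.54 × 0.037 × 0.097 = 0.00193806
Total = 0.00536066.
Largest term belongs to Urn V, so Urn V is most probable.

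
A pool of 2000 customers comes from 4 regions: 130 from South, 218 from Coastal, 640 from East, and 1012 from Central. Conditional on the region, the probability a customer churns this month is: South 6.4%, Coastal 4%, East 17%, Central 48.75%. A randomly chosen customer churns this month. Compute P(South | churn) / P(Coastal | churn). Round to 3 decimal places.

Prior × likelihood for each hypothesis:
  South: 0.065 × 0.064 = 0.00416
  Coastal: 0.109 × 0.04 = 0.00436
  East: 0.32 × 0.17 = 0.0544
  Central: 0.506 × 0.4875 = 0.246675
Total = 0.309595.
The ratio is 0.00416 / 0.00436 (the normalizer cancels) = 0.954.

0.954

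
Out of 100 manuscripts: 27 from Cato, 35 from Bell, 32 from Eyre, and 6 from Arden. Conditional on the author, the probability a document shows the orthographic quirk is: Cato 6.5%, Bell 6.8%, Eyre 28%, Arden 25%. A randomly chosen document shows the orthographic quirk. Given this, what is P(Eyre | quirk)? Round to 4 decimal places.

0.6139

Prior × likelihood for each hypothesis:
  Cato: 0.27 × 0.065 = 0.01755
  Bell: 0.35 × 0.068 = 0.0238
  Eyre: 0.32 × 0.28 = 0.0896
  Arden: 0.06 × 0.25 = 0.015
Normalizing constant = 0.14595.
P(Eyre | evidence) = 0.0896 / 0.14595 ≈ 0.6139.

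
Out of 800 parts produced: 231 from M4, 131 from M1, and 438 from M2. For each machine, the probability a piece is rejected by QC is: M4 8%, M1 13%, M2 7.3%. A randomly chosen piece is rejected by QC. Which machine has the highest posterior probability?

M2

Unnormalized posteriors (prior × likelihood):
  M4: 0.28875 × 0.08 = 0.0231
  M1: 0.16375 × 0.13 = 0.0212875
  M2: 0.5475 × 0.073 = 0.0399675
Total = 0.084355.
Largest term belongs to M2, so M2 is most probable.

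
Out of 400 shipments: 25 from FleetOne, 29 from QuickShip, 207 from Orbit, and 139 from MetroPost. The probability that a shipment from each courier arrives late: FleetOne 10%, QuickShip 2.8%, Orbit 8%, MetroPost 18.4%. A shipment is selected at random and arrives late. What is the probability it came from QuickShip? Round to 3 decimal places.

Prior × likelihood for each hypothesis:
  FleetOne: 0.0625 × 0.1 = 0.00625
  QuickShip: 0.0725 × 0.028 = 0.00203
  Orbit: 0.5175 × 0.08 = 0.0414
  MetroPost: 0.3475 × 0.184 = 0.06394
Normalizing constant = 0.11362.
P(QuickShip | evidence) = 0.00203 / 0.11362 ≈ 0.018.

0.018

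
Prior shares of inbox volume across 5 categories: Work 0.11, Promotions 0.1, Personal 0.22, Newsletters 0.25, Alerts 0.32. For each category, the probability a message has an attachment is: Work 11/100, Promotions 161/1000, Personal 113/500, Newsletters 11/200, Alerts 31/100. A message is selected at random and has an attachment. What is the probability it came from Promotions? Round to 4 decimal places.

By Bayes' rule, posterior ∝ prior × likelihood:
  Work: 0.11 × 0.11 = 0.0121
  Promotions: 0.1 × 0.161 = 0.0161
  Personal: 0.22 × 0.226 = 0.04972
  Newsletters: 0.25 × 0.055 = 0.01375
  Alerts: 0.32 × 0.31 = 0.0992
Total = 0.19087.
P(Promotions | evidence) = 0.0161 / 0.19087 ≈ 0.0844.

0.0844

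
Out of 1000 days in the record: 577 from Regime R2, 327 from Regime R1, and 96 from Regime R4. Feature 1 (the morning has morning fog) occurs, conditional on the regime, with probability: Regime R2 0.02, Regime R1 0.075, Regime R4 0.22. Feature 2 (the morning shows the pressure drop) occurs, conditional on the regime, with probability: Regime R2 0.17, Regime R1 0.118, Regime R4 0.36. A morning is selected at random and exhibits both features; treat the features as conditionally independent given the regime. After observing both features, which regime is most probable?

Prior × likelihood for each hypothesis:
  Regime R2: 0.577 × 0.02 × 0.17 = 0.0019618
  Regime R1: 0.327 × 0.075 × 0.118 = 0.00289395
  Regime R4: 0.096 × 0.22 × 0.36 = 0.0076032
Total = 0.01245895.
Largest term belongs to Regime R4, so Regime R4 is most probable.

Regime R4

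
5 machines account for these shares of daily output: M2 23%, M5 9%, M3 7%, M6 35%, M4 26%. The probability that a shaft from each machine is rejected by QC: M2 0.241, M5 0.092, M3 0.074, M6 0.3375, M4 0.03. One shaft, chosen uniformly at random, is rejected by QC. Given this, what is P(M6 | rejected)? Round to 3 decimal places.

Prior × likelihood for each hypothesis:
  M2: 0.23 × 0.241 = 0.05543
  M5: 0.09 × 0.092 = 0.00828
  M3: 0.07 × 0.074 = 0.00518
  M6: 0.35 × 0.3375 = 0.118125
  M4: 0.26 × 0.03 = 0.0078
Total = 0.194815.
P(M6 | evidence) = 0.118125 / 0.194815 ≈ 0.606.

0.606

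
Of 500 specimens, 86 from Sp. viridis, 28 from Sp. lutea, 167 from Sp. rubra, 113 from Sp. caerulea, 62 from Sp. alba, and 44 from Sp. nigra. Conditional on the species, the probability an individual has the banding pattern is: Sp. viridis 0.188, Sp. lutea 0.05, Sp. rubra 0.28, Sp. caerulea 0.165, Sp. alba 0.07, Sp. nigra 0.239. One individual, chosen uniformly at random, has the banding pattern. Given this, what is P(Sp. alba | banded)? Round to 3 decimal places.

0.044

Unnormalized posteriors (prior × likelihood):
  Sp. viridis: 0.172 × 0.188 = 0.032336
  Sp. lutea: 0.056 × 0.05 = 0.0028
  Sp. rubra: 0.334 × 0.28 = 0.09352
  Sp. caerulea: 0.226 × 0.165 = 0.03729
  Sp. alba: 0.124 × 0.07 = 0.00868
  Sp. nigra: 0.088 × 0.239 = 0.021032
Total = 0.195658.
P(Sp. alba | evidence) = 0.00868 / 0.195658 ≈ 0.044.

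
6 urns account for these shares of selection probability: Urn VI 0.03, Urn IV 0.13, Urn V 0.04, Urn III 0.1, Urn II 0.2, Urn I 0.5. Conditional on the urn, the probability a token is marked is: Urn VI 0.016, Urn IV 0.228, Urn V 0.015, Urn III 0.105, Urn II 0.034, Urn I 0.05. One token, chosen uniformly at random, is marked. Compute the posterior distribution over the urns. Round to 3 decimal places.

Unnormalized posteriors (prior × likelihood):
  Urn VI: 0.03 × 0.016 = 0.00048
  Urn IV: 0.13 × 0.228 = 0.02964
  Urn V: 0.04 × 0.015 = 0.0006
  Urn III: 0.1 × 0.105 = 0.0105
  Urn II: 0.2 × 0.034 = 0.0068
  Urn I: 0.5 × 0.05 = 0.025
Total = 0.07302.
P(Urn VI | marked) = 0.00048/0.07302 ≈ 0.007
P(Urn IV | marked) = 0.02964/0.07302 ≈ 0.406
P(Urn V | marked) = 0.0006/0.07302 ≈ 0.008
P(Urn III | marked) = 0.0105/0.07302 ≈ 0.144
P(Urn II | marked) = 0.0068/0.07302 ≈ 0.093
P(Urn I | marked) = 0.025/0.07302 ≈ 0.342
(Check: 0.007+0.406+0.008+0.144+0.093+0.342 = 1.000.)

Urn VI 0.007, Urn IV 0.406, Urn V 0.008, Urn III 0.144, Urn II 0.093, Urn I 0.342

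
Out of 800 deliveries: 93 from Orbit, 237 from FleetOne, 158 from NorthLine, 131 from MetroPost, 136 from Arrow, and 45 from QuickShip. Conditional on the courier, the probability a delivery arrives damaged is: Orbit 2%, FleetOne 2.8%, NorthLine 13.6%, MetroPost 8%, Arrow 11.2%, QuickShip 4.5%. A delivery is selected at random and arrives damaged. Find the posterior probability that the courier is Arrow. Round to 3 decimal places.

0.264

Unnormalized posteriors (prior × likelihood):
  Orbit: 0.11625 × 0.02 = 0.002325
  FleetOne: 0.29625 × 0.028 = 0.008295
  NorthLine: 0.1975 × 0.136 = 0.02686
  MetroPost: 0.16375 × 0.08 = 0.0131
  Arrow: 0.17 × 0.112 = 0.01904
  QuickShip: 0.05625 × 0.045 = 0.00253125
Sum = 0.07215125.
P(Arrow | evidence) = 0.01904 / 0.07215125 ≈ 0.264.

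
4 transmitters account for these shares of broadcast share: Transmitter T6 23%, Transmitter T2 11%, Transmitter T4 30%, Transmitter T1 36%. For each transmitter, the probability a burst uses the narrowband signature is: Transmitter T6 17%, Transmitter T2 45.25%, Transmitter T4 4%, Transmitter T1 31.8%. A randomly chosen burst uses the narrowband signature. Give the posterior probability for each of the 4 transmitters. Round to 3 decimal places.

Unnormalized posteriors (prior × likelihood):
  Transmitter T6: 0.23 × 0.17 = 0.0391
  Transmitter T2: 0.11 × 0.4525 = 0.049775
  Transmitter T4: 0.3 × 0.04 = 0.012
  Transmitter T1: 0.36 × 0.318 = 0.11448
Total = 0.215355.
P(Transmitter T6 | narrowband) = 0.0391/0.215355 ≈ 0.182
P(Transmitter T2 | narrowband) = 0.049775/0.215355 ≈ 0.231
P(Transmitter T4 | narrowband) = 0.012/0.215355 ≈ 0.056
P(Transmitter T1 | narrowband) = 0.11448/0.215355 ≈ 0.532

Transmitter T6 0.182, Transmitter T2 0.231, Transmitter T4 0.056, Transmitter T1 0.532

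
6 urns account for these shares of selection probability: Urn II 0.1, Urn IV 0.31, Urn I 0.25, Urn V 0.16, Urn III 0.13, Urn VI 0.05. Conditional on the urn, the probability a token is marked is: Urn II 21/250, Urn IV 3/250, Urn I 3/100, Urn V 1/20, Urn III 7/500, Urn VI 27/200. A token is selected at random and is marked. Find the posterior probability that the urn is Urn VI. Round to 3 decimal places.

By Bayes' rule, posterior ∝ prior × likelihood:
  Urn II: 0.1 × 0.084 = 0.0084
  Urn IV: 0.31 × 0.012 = 0.00372
  Urn I: 0.25 × 0.03 = 0.0075
  Urn V: 0.16 × 0.05 = 0.008
  Urn III: 0.13 × 0.014 = 0.00182
  Urn VI: 0.05 × 0.135 = 0.00675
Total = 0.03619.
P(Urn VI | evidence) = 0.00675 / 0.03619 ≈ 0.187.

0.187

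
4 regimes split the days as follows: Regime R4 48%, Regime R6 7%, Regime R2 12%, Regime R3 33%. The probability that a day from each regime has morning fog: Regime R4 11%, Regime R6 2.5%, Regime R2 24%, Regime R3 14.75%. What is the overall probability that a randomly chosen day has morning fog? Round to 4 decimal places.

0.1320

Prior × likelihood for each hypothesis:
  Regime R4: 0.48 × 0.11 = 0.0528
  Regime R6: 0.07 × 0.025 = 0.00175
  Regime R2: 0.12 × 0.24 = 0.0288
  Regime R3: 0.33 × 0.1475 = 0.048675
P(fog) = 0.0528 + 0.00175 + 0.0288 + 0.048675 = 0.132025 → 0.1320.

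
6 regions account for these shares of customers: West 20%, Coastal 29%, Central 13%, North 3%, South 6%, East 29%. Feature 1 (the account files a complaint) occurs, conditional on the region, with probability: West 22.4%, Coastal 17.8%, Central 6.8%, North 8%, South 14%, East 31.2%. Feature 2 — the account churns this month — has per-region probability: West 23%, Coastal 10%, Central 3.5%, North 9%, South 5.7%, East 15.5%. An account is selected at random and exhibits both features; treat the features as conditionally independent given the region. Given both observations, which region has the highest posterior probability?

East

Prior × likelihood for each hypothesis:
  West: 0.2 × 0.224 × 0.23 = 0.010304
  Coastal: 0.29 × 0.178 × 0.1 = 0.005162
  Central: 0.13 × 0.068 × 0.035 = 0.0003094
  North: 0.03 × 0.08 × 0.09 = 0.000216
  South: 0.06 × 0.14 × 0.057 = 0.0004788
  East: 0.29 × 0.312 × 0.155 = 0.0140244
Normalizing constant = 0.0304946.
Largest term belongs to East, so East is most probable.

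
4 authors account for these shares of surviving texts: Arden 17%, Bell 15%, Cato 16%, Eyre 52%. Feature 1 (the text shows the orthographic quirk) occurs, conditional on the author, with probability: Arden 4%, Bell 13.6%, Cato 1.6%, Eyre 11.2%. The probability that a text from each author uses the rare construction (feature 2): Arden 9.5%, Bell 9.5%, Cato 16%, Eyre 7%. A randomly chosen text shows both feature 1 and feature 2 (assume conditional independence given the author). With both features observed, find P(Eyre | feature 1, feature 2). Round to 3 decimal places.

0.577

By Bayes' rule, posterior ∝ prior × likelihood:
  Arden: 0.17 × 0.04 × 0.095 = 0.000646
  Bell: 0.15 × 0.136 × 0.095 = 0.001938
  Cato: 0.16 × 0.016 × 0.16 = 0.0004096
  Eyre: 0.52 × 0.112 × 0.07 = 0.0040768
Normalizing constant = 0.0070704.
P(Eyre | evidence) = 0.0040768 / 0.0070704 ≈ 0.577.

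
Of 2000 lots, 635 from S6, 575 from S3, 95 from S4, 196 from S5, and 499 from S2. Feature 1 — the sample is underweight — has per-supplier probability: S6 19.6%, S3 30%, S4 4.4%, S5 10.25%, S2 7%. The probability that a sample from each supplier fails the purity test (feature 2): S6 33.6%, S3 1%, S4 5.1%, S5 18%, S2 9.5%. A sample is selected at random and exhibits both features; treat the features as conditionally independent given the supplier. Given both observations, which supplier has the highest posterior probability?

Unnormalized posteriors (prior × likelihood):
  S6: 0.3175 × 0.196 × 0.336 = 0.02090928
  S3: 0.2875 × 0.3 × 0.01 = 0.0008625
  S4: 0.0475 × 0.044 × 0.051 = 0.00010659
  S5: 0.098 × 0.1025 × 0.18 = 0.0018081
  S2: 0.2495 × 0.07 × 0.095 = 0.001659175
Normalizing constant = 0.025345645.
Largest term belongs to S6, so S6 is most probable.

S6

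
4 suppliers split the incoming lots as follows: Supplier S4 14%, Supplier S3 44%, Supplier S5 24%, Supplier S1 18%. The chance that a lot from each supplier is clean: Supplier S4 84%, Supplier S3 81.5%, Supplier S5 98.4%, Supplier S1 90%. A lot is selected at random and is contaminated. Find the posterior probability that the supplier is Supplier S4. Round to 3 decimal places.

0.178

Taking complements, P(contaminated | each) = Supplier S4 0.16, Supplier S3 0.185, Supplier S5 0.016, Supplier S1 0.1.
Unnormalized posteriors (prior × likelihood):
  Supplier S4: 0.14 × 0.16 = 0.0224
  Supplier S3: 0.44 × 0.185 = 0.0814
  Supplier S5: 0.24 × 0.016 = 0.00384
  Supplier S1: 0.18 × 0.1 = 0.018
Normalizing constant = 0.12564.
P(Supplier S4 | evidence) = 0.0224 / 0.12564 ≈ 0.178.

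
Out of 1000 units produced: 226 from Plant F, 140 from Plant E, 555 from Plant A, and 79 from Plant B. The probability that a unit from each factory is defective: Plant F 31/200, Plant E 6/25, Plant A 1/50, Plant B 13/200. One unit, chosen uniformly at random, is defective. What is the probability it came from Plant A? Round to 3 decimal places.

Prior × likelihood for each hypothesis:
  Plant F: 0.226 × 0.155 = 0.03503
  Plant E: 0.14 × 0.24 = 0.0336
  Plant A: 0.555 × 0.02 = 0.0111
  Plant B: 0.079 × 0.065 = 0.005135
Sum = 0.084865.
P(Plant A | evidence) = 0.0111 / 0.084865 ≈ 0.131.

0.131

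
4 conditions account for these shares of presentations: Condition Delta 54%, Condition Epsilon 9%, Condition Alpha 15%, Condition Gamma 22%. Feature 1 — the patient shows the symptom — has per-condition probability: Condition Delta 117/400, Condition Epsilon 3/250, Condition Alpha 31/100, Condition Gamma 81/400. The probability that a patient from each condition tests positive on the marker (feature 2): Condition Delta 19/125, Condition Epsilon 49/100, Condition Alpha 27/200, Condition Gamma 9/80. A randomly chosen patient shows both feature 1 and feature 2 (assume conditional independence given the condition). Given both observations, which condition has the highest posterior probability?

Condition Delta

Prior × likelihood for each hypothesis:
  Condition Delta: 0.54 × 0.2925 × 0.152 = 0.0240084
  Condition Epsilon: 0.09 × 0.012 × 0.49 = 0.0005292
  Condition Alpha: 0.15 × 0.31 × 0.135 = 0.0062775
  Condition Gamma: 0.22 × 0.2025 × 0.1125 = 0.005011875
Total = 0.035826975.
Largest term belongs to Condition Delta, so Condition Delta is most probable.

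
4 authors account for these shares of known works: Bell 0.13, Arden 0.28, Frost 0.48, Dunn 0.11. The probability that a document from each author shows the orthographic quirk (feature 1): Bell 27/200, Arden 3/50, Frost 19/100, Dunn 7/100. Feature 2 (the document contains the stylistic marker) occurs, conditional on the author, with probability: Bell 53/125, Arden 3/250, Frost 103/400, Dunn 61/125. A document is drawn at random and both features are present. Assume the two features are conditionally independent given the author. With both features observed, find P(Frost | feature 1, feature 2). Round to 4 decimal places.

0.6732

Unnormalized posteriors (prior × likelihood):
  Bell: 0.13 × 0.135 × 0.424 = 0.0074412
  Arden: 0.28 × 0.06 × 0.012 = 0.0002016
  Frost: 0.48 × 0.19 × 0.2575 = 0.023484
  Dunn: 0.11 × 0.07 × 0.488 = 0.0037576
Total = 0.0348844.
P(Frost | evidence) = 0.023484 / 0.0348844 ≈ 0.6732.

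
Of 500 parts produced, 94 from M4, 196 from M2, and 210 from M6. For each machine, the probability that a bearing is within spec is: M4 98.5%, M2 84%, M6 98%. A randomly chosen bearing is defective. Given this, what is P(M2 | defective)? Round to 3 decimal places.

0.848

Taking complements, P(defective | each) = M4 0.015, M2 0.16, M6 0.02.
Prior × likelihood for each hypothesis:
  M4: 0.188 × 0.015 = 0.00282
  M2: 0.392 × 0.16 = 0.06272
  M6: 0.42 × 0.02 = 0.0084
Sum = 0.07394.
P(M2 | evidence) = 0.06272 / 0.07394 ≈ 0.848.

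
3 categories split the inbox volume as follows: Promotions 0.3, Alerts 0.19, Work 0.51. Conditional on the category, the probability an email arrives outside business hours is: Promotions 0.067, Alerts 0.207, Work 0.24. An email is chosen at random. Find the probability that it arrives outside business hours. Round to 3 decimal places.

Compute prior × likelihood for every hypothesis:
  Promotions: 0.3 × 0.067 = 0.0201
  Alerts: 0.19 × 0.207 = 0.03933
  Work: 0.51 × 0.24 = 0.1224
P(off-hours) = 0.0201 + 0.03933 + 0.1224 = 0.18183 → 0.182.

0.182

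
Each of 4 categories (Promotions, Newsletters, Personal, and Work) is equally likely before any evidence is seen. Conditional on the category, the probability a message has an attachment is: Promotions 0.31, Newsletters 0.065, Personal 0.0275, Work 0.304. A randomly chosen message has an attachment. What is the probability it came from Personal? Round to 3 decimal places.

Since the prior is uniform, the posterior is proportional to the likelihood:
  Promotions: 0.31
  Newsletters: 0.065
  Personal: 0.0275
  Work: 0.304
Sum = 0.7065.
P(Personal | evidence) = 0.0275 / 0.7065 ≈ 0.039.

0.039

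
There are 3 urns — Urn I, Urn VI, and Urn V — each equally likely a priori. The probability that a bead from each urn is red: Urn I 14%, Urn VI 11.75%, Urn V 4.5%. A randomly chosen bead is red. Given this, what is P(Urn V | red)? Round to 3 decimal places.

With a uniform prior (1/3 each), posterior ∝ likelihood:
  Urn I: 0.14
  Urn VI: 0.1175
  Urn V: 0.045
Total = 0.3025.
P(Urn V | evidence) = 0.045 / 0.3025 ≈ 0.149.

0.149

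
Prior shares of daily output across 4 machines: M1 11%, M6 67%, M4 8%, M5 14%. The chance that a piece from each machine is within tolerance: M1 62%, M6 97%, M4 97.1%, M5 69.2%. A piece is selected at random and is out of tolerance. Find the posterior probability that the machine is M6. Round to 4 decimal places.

Taking complements, P(oversize | each) = M1 0.38, M6 0.03, M4 0.029, M5 0.308.
Unnormalized posteriors (prior × likelihood):
  M1: 0.11 × 0.38 = 0.0418
  M6: 0.67 × 0.03 = 0.0201
  M4: 0.08 × 0.029 = 0.00232
  M5: 0.14 × 0.308 = 0.04312
Total = 0.10734.
P(M6 | evidence) = 0.0201 / 0.10734 ≈ 0.1873.

0.1873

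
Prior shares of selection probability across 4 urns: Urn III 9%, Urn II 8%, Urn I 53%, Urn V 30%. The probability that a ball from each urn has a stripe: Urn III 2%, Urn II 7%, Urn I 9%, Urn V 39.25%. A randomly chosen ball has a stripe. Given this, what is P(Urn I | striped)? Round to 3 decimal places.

0.276

Prior × likelihood for each hypothesis:
  Urn III: 0.09 × 0.02 = 0.0018
  Urn II: 0.08 × 0.07 = 0.0056
  Urn I: 0.53 × 0.09 = 0.0477
  Urn V: 0.3 × 0.3925 = 0.11775
Normalizing constant = 0.17285.
P(Urn I | evidence) = 0.0477 / 0.17285 ≈ 0.276.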